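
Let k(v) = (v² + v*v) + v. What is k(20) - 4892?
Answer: -4072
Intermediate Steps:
k(v) = v + 2*v² (k(v) = (v² + v²) + v = 2*v² + v = v + 2*v²)
k(20) - 4892 = 20*(1 + 2*20) - 4892 = 20*(1 + 40) - 4892 = 20*41 - 4892 = 820 - 4892 = -4072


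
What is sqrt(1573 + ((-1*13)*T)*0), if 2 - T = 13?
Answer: 11*sqrt(13) ≈ 39.661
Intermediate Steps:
T = -11 (T = 2 - 1*13 = 2 - 13 = -11)
sqrt(1573 + ((-1*13)*T)*0) = sqrt(1573 + (-1*13*(-11))*0) = sqrt(1573 - 13*(-11)*0) = sqrt(1573 + 143*0) = sqrt(1573 + 0) = sqrt(1573) = 11*sqrt(13)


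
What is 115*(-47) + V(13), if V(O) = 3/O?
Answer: -70262/13 ≈ -5404.8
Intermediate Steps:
115*(-47) + V(13) = 115*(-47) + 3/13 = -5405 + 3*(1/13) = -5405 + 3/13 = -70262/13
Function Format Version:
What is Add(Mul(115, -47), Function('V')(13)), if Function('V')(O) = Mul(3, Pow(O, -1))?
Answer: Rational(-70262, 13) ≈ -5404.8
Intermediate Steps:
Add(Mul(115, -47), Function('V')(13)) = Add(Mul(115, -47), Mul(3, Pow(13, -1))) = Add(-5405, Mul(3, Rational(1, 13))) = Add(-5405, Rational(3, 13)) = Rational(-70262, 13)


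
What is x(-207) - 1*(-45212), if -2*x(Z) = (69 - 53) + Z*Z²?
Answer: 8960151/2 ≈ 4.4801e+6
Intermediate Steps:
x(Z) = -8 - Z³/2 (x(Z) = -((69 - 53) + Z*Z²)/2 = -(16 + Z³)/2 = -8 - Z³/2)
x(-207) - 1*(-45212) = (-8 - ½*(-207)³) - 1*(-45212) = (-8 - ½*(-8869743)) + 45212 = (-8 + 8869743/2) + 45212 = 8869727/2 + 45212 = 8960151/2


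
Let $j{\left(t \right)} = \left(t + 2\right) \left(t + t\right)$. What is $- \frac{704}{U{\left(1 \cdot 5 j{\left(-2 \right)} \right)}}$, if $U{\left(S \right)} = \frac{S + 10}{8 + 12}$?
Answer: $-1408$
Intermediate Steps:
$j{\left(t \right)} = 2 t \left(2 + t\right)$ ($j{\left(t \right)} = \left(2 + t\right) 2 t = 2 t \left(2 + t\right)$)
$U{\left(S \right)} = \frac{1}{2} + \frac{S}{20}$ ($U{\left(S \right)} = \frac{10 + S}{20} = \left(10 + S\right) \frac{1}{20} = \frac{1}{2} + \frac{S}{20}$)
$- \frac{704}{U{\left(1 \cdot 5 j{\left(-2 \right)} \right)}} = - \frac{704}{\frac{1}{2} + \frac{1 \cdot 5 \cdot 2 \left(-2\right) \left(2 - 2\right)}{20}} = - \frac{704}{\frac{1}{2} + \frac{5 \cdot 2 \left(-2\right) 0}{20}} = - \frac{704}{\frac{1}{2} + \frac{5 \cdot 0}{20}} = - \frac{704}{\frac{1}{2} + \frac{1}{20} \cdot 0} = - \frac{704}{\frac{1}{2} + 0} = - 704 \frac{1}{\frac{1}{2}} = \left(-704\right) 2 = -1408$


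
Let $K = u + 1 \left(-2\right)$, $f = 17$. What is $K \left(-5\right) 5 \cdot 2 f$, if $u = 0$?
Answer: $1700$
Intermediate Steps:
$K = -2$ ($K = 0 + 1 \left(-2\right) = 0 - 2 = -2$)
$K \left(-5\right) 5 \cdot 2 f = - 2 \left(-5\right) 5 \cdot 2 \cdot 17 = - 2 \left(\left(-25\right) 2\right) 17 = \left(-2\right) \left(-50\right) 17 = 100 \cdot 17 = 1700$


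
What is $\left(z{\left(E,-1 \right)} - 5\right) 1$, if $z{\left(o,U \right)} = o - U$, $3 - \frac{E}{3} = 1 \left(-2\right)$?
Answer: $11$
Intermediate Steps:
$E = 15$ ($E = 9 - 3 \cdot 1 \left(-2\right) = 9 - -6 = 9 + 6 = 15$)
$\left(z{\left(E,-1 \right)} - 5\right) 1 = \left(\left(15 - -1\right) - 5\right) 1 = \left(\left(15 + 1\right) - 5\right) 1 = \left(16 - 5\right) 1 = 11 \cdot 1 = 11$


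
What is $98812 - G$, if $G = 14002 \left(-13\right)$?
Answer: $280838$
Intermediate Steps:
$G = -182026$
$98812 - G = 98812 - -182026 = 98812 + 182026 = 280838$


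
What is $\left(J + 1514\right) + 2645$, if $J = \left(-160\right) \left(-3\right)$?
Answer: $4639$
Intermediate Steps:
$J = 480$
$\left(J + 1514\right) + 2645 = \left(480 + 1514\right) + 2645 = 1994 + 2645 = 4639$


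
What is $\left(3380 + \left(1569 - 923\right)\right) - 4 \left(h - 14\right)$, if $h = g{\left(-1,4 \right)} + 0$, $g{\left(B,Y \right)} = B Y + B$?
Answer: $4102$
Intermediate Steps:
$g{\left(B,Y \right)} = B + B Y$
$h = -5$ ($h = - (1 + 4) + 0 = \left(-1\right) 5 + 0 = -5 + 0 = -5$)
$\left(3380 + \left(1569 - 923\right)\right) - 4 \left(h - 14\right) = \left(3380 + \left(1569 - 923\right)\right) - 4 \left(-5 - 14\right) = \left(3380 + \left(1569 - 923\right)\right) - -76 = \left(3380 + 646\right) + 76 = 4026 + 76 = 4102$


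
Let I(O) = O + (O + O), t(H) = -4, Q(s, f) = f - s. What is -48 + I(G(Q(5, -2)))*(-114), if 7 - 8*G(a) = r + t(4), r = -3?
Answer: -1293/2 ≈ -646.50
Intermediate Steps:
G(a) = 7/4 (G(a) = 7/8 - (-3 - 4)/8 = 7/8 - ⅛*(-7) = 7/8 + 7/8 = 7/4)
I(O) = 3*O (I(O) = O + 2*O = 3*O)
-48 + I(G(Q(5, -2)))*(-114) = -48 + (3*(7/4))*(-114) = -48 + (21/4)*(-114) = -48 - 1197/2 = -1293/2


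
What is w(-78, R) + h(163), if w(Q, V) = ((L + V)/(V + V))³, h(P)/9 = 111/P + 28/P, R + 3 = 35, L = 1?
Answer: 333799875/42729472 ≈ 7.8119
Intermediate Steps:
R = 32 (R = -3 + 35 = 32)
h(P) = 1251/P (h(P) = 9*(111/P + 28/P) = 9*(139/P) = 1251/P)
w(Q, V) = (1 + V)³/(8*V³) (w(Q, V) = ((1 + V)/(V + V))³ = ((1 + V)/((2*V)))³ = ((1 + V)*(1/(2*V)))³ = ((1 + V)/(2*V))³ = (1 + V)³/(8*V³))
w(-78, R) + h(163) = (⅛)*(1 + 32)³/32³ + 1251/163 = (⅛)*(1/32768)*33³ + 1251*(1/163) = (⅛)*(1/32768)*35937 + 1251/163 = 35937/262144 + 1251/163 = 333799875/42729472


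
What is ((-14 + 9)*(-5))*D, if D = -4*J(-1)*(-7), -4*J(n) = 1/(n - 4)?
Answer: 35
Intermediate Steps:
J(n) = -1/(4*(-4 + n)) (J(n) = -1/(4*(n - 4)) = -1/(4*(-4 + n)))
D = 7/5 (D = -(-4)/(-16 + 4*(-1))*(-7) = -(-4)/(-16 - 4)*(-7) = -(-4)/(-20)*(-7) = -(-4)*(-1)/20*(-7) = -4*1/20*(-7) = -⅕*(-7) = 7/5 ≈ 1.4000)
((-14 + 9)*(-5))*D = ((-14 + 9)*(-5))*(7/5) = -5*(-5)*(7/5) = 25*(7/5) = 35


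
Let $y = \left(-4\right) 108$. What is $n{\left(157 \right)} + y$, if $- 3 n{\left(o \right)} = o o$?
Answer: $- \frac{25945}{3} \approx -8648.3$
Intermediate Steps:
$y = -432$
$n{\left(o \right)} = - \frac{o^{2}}{3}$ ($n{\left(o \right)} = - \frac{o o}{3} = - \frac{o^{2}}{3}$)
$n{\left(157 \right)} + y = - \frac{157^{2}}{3} - 432 = \left(- \frac{1}{3}\right) 24649 - 432 = - \frac{24649}{3} - 432 = - \frac{25945}{3}$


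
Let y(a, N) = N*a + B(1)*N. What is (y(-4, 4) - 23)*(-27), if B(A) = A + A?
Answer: 837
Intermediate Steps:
B(A) = 2*A
y(a, N) = 2*N + N*a (y(a, N) = N*a + (2*1)*N = N*a + 2*N = 2*N + N*a)
(y(-4, 4) - 23)*(-27) = (4*(2 - 4) - 23)*(-27) = (4*(-2) - 23)*(-27) = (-8 - 23)*(-27) = -31*(-27) = 837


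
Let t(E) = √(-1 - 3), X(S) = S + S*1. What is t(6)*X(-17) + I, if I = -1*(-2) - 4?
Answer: -2 - 68*I ≈ -2.0 - 68.0*I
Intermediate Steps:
X(S) = 2*S (X(S) = S + S = 2*S)
I = -2 (I = 2 - 4 = -2)
t(E) = 2*I (t(E) = √(-4) = 2*I)
t(6)*X(-17) + I = (2*I)*(2*(-17)) - 2 = (2*I)*(-34) - 2 = -68*I - 2 = -2 - 68*I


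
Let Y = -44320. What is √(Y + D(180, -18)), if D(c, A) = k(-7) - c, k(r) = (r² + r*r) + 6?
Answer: 2*I*√11099 ≈ 210.7*I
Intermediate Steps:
k(r) = 6 + 2*r² (k(r) = (r² + r²) + 6 = 2*r² + 6 = 6 + 2*r²)
D(c, A) = 104 - c (D(c, A) = (6 + 2*(-7)²) - c = (6 + 2*49) - c = (6 + 98) - c = 104 - c)
√(Y + D(180, -18)) = √(-44320 + (104 - 1*180)) = √(-44320 + (104 - 180)) = √(-44320 - 76) = √(-44396) = 2*I*√11099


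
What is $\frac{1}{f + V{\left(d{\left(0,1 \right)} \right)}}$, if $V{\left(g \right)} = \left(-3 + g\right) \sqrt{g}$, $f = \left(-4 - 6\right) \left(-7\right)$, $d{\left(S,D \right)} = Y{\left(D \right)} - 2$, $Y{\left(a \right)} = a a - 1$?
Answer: $\frac{7}{495} + \frac{i \sqrt{2}}{990} \approx 0.014141 + 0.0014285 i$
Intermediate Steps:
$Y{\left(a \right)} = -1 + a^{2}$ ($Y{\left(a \right)} = a^{2} - 1 = -1 + a^{2}$)
$d{\left(S,D \right)} = -3 + D^{2}$ ($d{\left(S,D \right)} = \left(-1 + D^{2}\right) - 2 = -3 + D^{2}$)
$f = 70$ ($f = \left(-10\right) \left(-7\right) = 70$)
$V{\left(g \right)} = \sqrt{g} \left(-3 + g\right)$
$\frac{1}{f + V{\left(d{\left(0,1 \right)} \right)}} = \frac{1}{70 + \sqrt{-3 + 1^{2}} \left(-3 - \left(3 - 1^{2}\right)\right)} = \frac{1}{70 + \sqrt{-3 + 1} \left(-3 + \left(-3 + 1\right)\right)} = \frac{1}{70 + \sqrt{-2} \left(-3 - 2\right)} = \frac{1}{70 + i \sqrt{2} \left(-5\right)} = \frac{1}{70 - 5 i \sqrt{2}}$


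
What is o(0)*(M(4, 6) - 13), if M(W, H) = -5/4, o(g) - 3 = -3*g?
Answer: -171/4 ≈ -42.750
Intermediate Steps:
o(g) = 3 - 3*g
M(W, H) = -5/4 (M(W, H) = -5*¼ = -5/4)
o(0)*(M(4, 6) - 13) = (3 - 3*0)*(-5/4 - 13) = (3 + 0)*(-57/4) = 3*(-57/4) = -171/4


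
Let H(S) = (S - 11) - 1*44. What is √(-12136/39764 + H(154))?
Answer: 5*√390134545/9941 ≈ 9.9345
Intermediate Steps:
H(S) = -55 + S (H(S) = (-11 + S) - 44 = -55 + S)
√(-12136/39764 + H(154)) = √(-12136/39764 + (-55 + 154)) = √(-12136*1/39764 + 99) = √(-3034/9941 + 99) = √(981125/9941) = 5*√390134545/9941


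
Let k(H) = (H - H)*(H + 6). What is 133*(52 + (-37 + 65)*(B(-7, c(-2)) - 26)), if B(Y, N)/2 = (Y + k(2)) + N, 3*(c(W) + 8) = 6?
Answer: -186732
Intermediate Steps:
c(W) = -6 (c(W) = -8 + (⅓)*6 = -8 + 2 = -6)
k(H) = 0 (k(H) = 0*(6 + H) = 0)
B(Y, N) = 2*N + 2*Y (B(Y, N) = 2*((Y + 0) + N) = 2*(Y + N) = 2*(N + Y) = 2*N + 2*Y)
133*(52 + (-37 + 65)*(B(-7, c(-2)) - 26)) = 133*(52 + (-37 + 65)*((2*(-6) + 2*(-7)) - 26)) = 133*(52 + 28*((-12 - 14) - 26)) = 133*(52 + 28*(-26 - 26)) = 133*(52 + 28*(-52)) = 133*(52 - 1456) = 133*(-1404) = -186732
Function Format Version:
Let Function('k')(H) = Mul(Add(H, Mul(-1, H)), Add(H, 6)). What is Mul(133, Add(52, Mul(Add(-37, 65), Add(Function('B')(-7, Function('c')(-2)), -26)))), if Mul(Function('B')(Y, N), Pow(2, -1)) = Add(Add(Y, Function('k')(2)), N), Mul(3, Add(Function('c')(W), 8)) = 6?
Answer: -186732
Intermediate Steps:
Function('c')(W) = -6 (Function('c')(W) = Add(-8, Mul(Rational(1, 3), 6)) = Add(-8, 2) = -6)
Function('k')(H) = 0 (Function('k')(H) = Mul(0, Add(6, H)) = 0)
Function('B')(Y, N) = Add(Mul(2, N), Mul(2, Y)) (Function('B')(Y, N) = Mul(2, Add(Add(Y, 0), N)) = Mul(2, Add(Y, N)) = Mul(2, Add(N, Y)) = Add(Mul(2, N), Mul(2, Y)))
Mul(133, Add(52, Mul(Add(-37, 65), Add(Function('B')(-7, Function('c')(-2)), -26)))) = Mul(133, Add(52, Mul(Add(-37, 65), Add(Add(Mul(2, -6), Mul(2, -7)), -26)))) = Mul(133, Add(52, Mul(28, Add(Add(-12, -14), -26)))) = Mul(133, Add(52, Mul(28, Add(-26, -26)))) = Mul(133, Add(52, Mul(28, -52))) = Mul(133, Add(52, -1456)) = Mul(133, -1404) = -186732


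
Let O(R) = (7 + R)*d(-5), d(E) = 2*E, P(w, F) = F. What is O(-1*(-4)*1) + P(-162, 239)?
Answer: 129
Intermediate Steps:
O(R) = -70 - 10*R (O(R) = (7 + R)*(2*(-5)) = (7 + R)*(-10) = -70 - 10*R)
O(-1*(-4)*1) + P(-162, 239) = (-70 - 10*(-1*(-4))) + 239 = (-70 - 40) + 239 = -110 + 239 = 129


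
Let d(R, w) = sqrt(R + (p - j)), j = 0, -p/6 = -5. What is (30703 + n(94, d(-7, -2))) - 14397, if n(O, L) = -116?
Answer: 16190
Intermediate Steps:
p = 30 (p = -6*(-5) = 30)
d(R, w) = sqrt(30 + R) (d(R, w) = sqrt(R + (30 - 1*0)) = sqrt(R + (30 + 0)) = sqrt(R + 30) = sqrt(30 + R))
(30703 + n(94, d(-7, -2))) - 14397 = (30703 - 116) - 14397 = 30587 - 14397 = 16190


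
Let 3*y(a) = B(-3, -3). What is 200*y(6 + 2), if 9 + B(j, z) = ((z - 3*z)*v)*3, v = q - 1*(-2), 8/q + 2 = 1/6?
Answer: -37800/11 ≈ -3436.4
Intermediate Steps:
q = -48/11 (q = 8/(-2 + 1/6) = 8/(-2 + ⅙) = 8/(-11/6) = 8*(-6/11) = -48/11 ≈ -4.3636)
v = -26/11 (v = -48/11 - 1*(-2) = -48/11 + 2 = -26/11 ≈ -2.3636)
B(j, z) = -9 + 156*z/11 (B(j, z) = -9 + ((z - 3*z)*(-26/11))*3 = -9 + (-2*z*(-26/11))*3 = -9 + (52*z/11)*3 = -9 + 156*z/11)
y(a) = -189/11 (y(a) = (-9 + (156/11)*(-3))/3 = (-9 - 468/11)/3 = (⅓)*(-567/11) = -189/11)
200*y(6 + 2) = 200*(-189/11) = -37800/11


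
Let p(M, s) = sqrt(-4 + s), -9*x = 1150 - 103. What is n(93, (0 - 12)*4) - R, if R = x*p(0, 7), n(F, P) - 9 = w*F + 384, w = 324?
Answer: 30525 + 349*sqrt(3)/3 ≈ 30727.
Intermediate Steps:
n(F, P) = 393 + 324*F (n(F, P) = 9 + (324*F + 384) = 9 + (384 + 324*F) = 393 + 324*F)
x = -349/3 (x = -(1150 - 103)/9 = -1/9*1047 = -349/3 ≈ -116.33)
R = -349*sqrt(3)/3 (R = -349*sqrt(-4 + 7)/3 = -349*sqrt(3)/3 ≈ -201.50)
n(93, (0 - 12)*4) - R = (393 + 324*93) - (-349)*sqrt(3)/3 = (393 + 30132) + 349*sqrt(3)/3 = 30525 + 349*sqrt(3)/3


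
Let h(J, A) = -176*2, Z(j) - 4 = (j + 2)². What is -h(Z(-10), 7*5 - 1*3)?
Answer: 352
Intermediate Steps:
Z(j) = 4 + (2 + j)² (Z(j) = 4 + (j + 2)² = 4 + (2 + j)²)
h(J, A) = -352
-h(Z(-10), 7*5 - 1*3) = -1*(-352) = 352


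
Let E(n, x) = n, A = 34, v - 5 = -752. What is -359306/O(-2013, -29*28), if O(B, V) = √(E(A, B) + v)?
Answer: 15622*I*√713/31 ≈ 13456.0*I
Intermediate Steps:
v = -747 (v = 5 - 752 = -747)
O(B, V) = I*√713 (O(B, V) = √(34 - 747) = √(-713) = I*√713)
-359306/O(-2013, -29*28) = -359306*(-I*√713/713) = -(-15622)*I*√713/31 = 15622*I*√713/31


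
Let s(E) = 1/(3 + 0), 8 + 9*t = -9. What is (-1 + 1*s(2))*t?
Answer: 34/27 ≈ 1.2593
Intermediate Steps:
t = -17/9 (t = -8/9 + (1/9)*(-9) = -8/9 - 1 = -17/9 ≈ -1.8889)
s(E) = 1/3
(-1 + 1*s(2))*t = (-1 + 1*(1/3))*(-17/9) = (-1 + 1/3)*(-17/9) = -2/3*(-17/9) = 34/27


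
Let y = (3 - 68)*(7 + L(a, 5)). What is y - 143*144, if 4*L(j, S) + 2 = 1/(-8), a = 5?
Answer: -672399/32 ≈ -21012.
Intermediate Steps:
L(j, S) = -17/32 (L(j, S) = -½ + (¼)/(-8) = -½ + (¼)*(-⅛) = -½ - 1/32 = -17/32)
y = -13455/32 (y = (3 - 68)*(7 - 17/32) = -65*207/32 = -13455/32 ≈ -420.47)
y - 143*144 = -13455/32 - 143*144 = -13455/32 - 20592 = -672399/32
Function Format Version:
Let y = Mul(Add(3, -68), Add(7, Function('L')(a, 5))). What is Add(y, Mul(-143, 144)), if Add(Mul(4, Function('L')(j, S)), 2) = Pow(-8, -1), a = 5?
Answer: Rational(-672399, 32) ≈ -21012.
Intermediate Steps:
Function('L')(j, S) = Rational(-17, 32) (Function('L')(j, S) = Add(Rational(-1, 2), Mul(Rational(1, 4), Pow(-8, -1))) = Add(Rational(-1, 2), Mul(Rational(1, 4), Rational(-1, 8))) = Add(Rational(-1, 2), Rational(-1, 32)) = Rational(-17, 32))
y = Rational(-13455, 32) (y = Mul(Add(3, -68), Add(7, Rational(-17, 32))) = Mul(-65, Rational(207, 32)) = Rational(-13455, 32) ≈ -420.47)
Add(y, Mul(-143, 144)) = Add(Rational(-13455, 32), Mul(-143, 144)) = Add(Rational(-13455, 32), -20592) = Rational(-672399, 32)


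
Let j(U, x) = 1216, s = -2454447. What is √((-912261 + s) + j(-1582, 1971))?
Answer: 2*I*√841373 ≈ 1834.5*I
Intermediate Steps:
√((-912261 + s) + j(-1582, 1971)) = √((-912261 - 2454447) + 1216) = √(-3366708 + 1216) = √(-3365492) = 2*I*√841373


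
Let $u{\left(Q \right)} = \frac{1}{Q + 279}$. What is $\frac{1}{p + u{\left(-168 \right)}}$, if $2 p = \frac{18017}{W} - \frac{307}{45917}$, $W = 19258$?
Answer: $\frac{5305617516}{2511921505} \approx 2.1122$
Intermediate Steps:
$p = \frac{821374383}{1768539172}$ ($p = \frac{\frac{18017}{19258} - \frac{307}{45917}}{2} = \frac{1}{2} \cdot \frac{821374383}{884269586} = \frac{821374383}{1768539172} \approx 0.46444$)
$u{\left(Q \right)} = \frac{1}{279 + Q}$
$\frac{1}{p + u{\left(-168 \right)}} = \frac{1}{\frac{821374383}{1768539172} + \frac{1}{279 - 168}} = \frac{1}{\frac{821374383}{1768539172} + \frac{1}{111}} = \frac{1}{\frac{2511921505}{5305617516}} = \frac{5305617516}{2511921505}$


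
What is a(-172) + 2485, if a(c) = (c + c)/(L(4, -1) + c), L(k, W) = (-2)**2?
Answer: 52228/21 ≈ 2487.0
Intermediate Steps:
L(k, W) = 4
a(c) = 2*c/(4 + c) (a(c) = (c + c)/(4 + c) = (2*c)/(4 + c) = 2*c/(4 + c))
a(-172) + 2485 = 2*(-172)/(4 - 172) + 2485 = 2*(-172)/(-168) + 2485 = 2*(-172)*(-1/168) + 2485 = 43/21 + 2485 = 52228/21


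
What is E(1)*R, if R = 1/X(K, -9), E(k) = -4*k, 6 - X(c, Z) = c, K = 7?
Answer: 4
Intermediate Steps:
X(c, Z) = 6 - c
R = -1 (R = 1/(6 - 1*7) = 1/(6 - 7) = 1/(-1) = -1)
E(1)*R = -4*1*(-1) = -4*(-1) = 4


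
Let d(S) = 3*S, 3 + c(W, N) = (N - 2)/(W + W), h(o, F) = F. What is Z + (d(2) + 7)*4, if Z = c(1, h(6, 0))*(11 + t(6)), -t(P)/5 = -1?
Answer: -12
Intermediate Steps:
c(W, N) = -3 + (-2 + N)/(2*W) (c(W, N) = -3 + (N - 2)/(W + W) = -3 + (-2 + N)/((2*W)) = -3 + (-2 + N)*(1/(2*W)) = -3 + (-2 + N)/(2*W))
t(P) = 5 (t(P) = -5*(-1) = 5)
Z = -64 (Z = ((1/2)*(-2 + 0 - 6*1)/1)*(11 + 5) = ((1/2)*1*(-2 + 0 - 6))*16 = ((1/2)*1*(-8))*16 = -4*16 = -64)
Z + (d(2) + 7)*4 = -64 + (3*2 + 7)*4 = -64 + (6 + 7)*4 = -64 + 13*4 = -64 + 52 = -12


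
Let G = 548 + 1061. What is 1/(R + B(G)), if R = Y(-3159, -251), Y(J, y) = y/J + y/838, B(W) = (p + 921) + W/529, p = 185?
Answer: 1400391018/1552783698227 ≈ 0.00090186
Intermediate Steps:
G = 1609
B(W) = 1106 + W/529 (B(W) = (185 + 921) + W/529 = 1106 + W*(1/529) = 1106 + W/529)
Y(J, y) = y/838 + y/J (Y(J, y) = y/J + y*(1/838) = y/J + y/838 = y/838 + y/J)
R = -582571/2647242 (R = (1/838)*(-251) - 251/(-3159) = -251/838 - 251*(-1/3159) = -251/838 + 251/3159 = -582571/2647242 ≈ -0.22007)
1/(R + B(G)) = 1/(-582571/2647242 + (1106 + (1/529)*1609)) = 1/(-582571/2647242 + (1106 + 1609/529)) = 1/(-582571/2647242 + 586683/529) = 1/(1552783698227/1400391018) = 1400391018/1552783698227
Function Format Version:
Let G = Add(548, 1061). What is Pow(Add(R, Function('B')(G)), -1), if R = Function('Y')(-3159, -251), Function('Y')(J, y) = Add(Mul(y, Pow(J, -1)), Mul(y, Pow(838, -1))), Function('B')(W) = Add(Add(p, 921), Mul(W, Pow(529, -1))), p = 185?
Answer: Rational(1400391018, 1552783698227) ≈ 0.00090186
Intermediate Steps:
G = 1609
Function('B')(W) = Add(1106, Mul(Rational(1, 529), W)) (Function('B')(W) = Add(Add(185, 921), Mul(W, Pow(529, -1))) = Add(1106, Mul(W, Rational(1, 529))) = Add(1106, Mul(Rational(1, 529), W)))
Function('Y')(J, y) = Add(Mul(Rational(1, 838), y), Mul(y, Pow(J, -1))) (Function('Y')(J, y) = Add(Mul(y, Pow(J, -1)), Mul(y, Rational(1, 838))) = Add(Mul(y, Pow(J, -1)), Mul(Rational(1, 838), y)) = Add(Mul(Rational(1, 838), y), Mul(y, Pow(J, -1))))
R = Rational(-582571, 2647242) (R = Add(Mul(Rational(1, 838), -251), Mul(-251, Pow(-3159, -1))) = Add(Rational(-251, 838), Mul(-251, Rational(-1, 3159))) = Add(Rational(-251, 838), Rational(251, 3159)) = Rational(-582571, 2647242) ≈ -0.22007)
Pow(Add(R, Function('B')(G)), -1) = Pow(Add(Rational(-582571, 2647242), Add(1106, Mul(Rational(1, 529), 1609))), -1) = Pow(Add(Rational(-582571, 2647242), Add(1106, Rational(1609, 529))), -1) = Pow(Add(Rational(-582571, 2647242), Rational(586683, 529)), -1) = Pow(Rational(1552783698227, 1400391018), -1) = Rational(1400391018, 1552783698227)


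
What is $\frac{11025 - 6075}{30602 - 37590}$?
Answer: $- \frac{2475}{3494} \approx -0.70836$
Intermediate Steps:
$\frac{11025 - 6075}{30602 - 37590} = \frac{4950}{-6988} = 4950 \left(- \frac{1}{6988}\right) = - \frac{2475}{3494}$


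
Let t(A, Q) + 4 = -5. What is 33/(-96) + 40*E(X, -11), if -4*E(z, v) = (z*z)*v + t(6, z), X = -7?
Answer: 175349/32 ≈ 5479.7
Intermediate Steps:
t(A, Q) = -9 (t(A, Q) = -4 - 5 = -9)
E(z, v) = 9/4 - v*z²/4 (E(z, v) = -((z*z)*v - 9)/4 = -(z²*v - 9)/4 = -(v*z² - 9)/4 = -(-9 + v*z²)/4 = 9/4 - v*z²/4)
33/(-96) + 40*E(X, -11) = 33/(-96) + 40*(9/4 - ¼*(-11)*(-7)²) = 33*(-1/96) + 40*(9/4 - ¼*(-11)*49) = -11/32 + 40*(9/4 + 539/4) = -11/32 + 40*137 = -11/32 + 5480 = 175349/32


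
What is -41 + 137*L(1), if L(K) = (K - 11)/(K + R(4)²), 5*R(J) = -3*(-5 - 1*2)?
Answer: -26678/233 ≈ -114.50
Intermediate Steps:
R(J) = 21/5 (R(J) = (-3*(-5 - 1*2))/5 = (-3*(-5 - 2))/5 = (-3*(-7))/5 = (⅕)*21 = 21/5)
L(K) = (-11 + K)/(441/25 + K) (L(K) = (K - 11)/(K + (21/5)²) = (-11 + K)/(K + 441/25) = (-11 + K)/(441/25 + K))
-41 + 137*L(1) = -41 + 137*(25*(-11 + 1)/(441 + 25*1)) = -41 + 137*(25*(-10)/(441 + 25)) = -41 + 137*(25*(-10)/466) = -41 + 137*(25*(1/466)*(-10)) = -41 + 137*(-125/233) = -41 - 17125/233 = -26678/233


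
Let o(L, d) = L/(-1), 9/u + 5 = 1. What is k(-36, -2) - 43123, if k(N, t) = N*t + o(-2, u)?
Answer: -43049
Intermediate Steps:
u = -9/4 (u = 9/(-5 + 1) = 9/(-4) = 9*(-¼) = -9/4 ≈ -2.2500)
o(L, d) = -L (o(L, d) = L*(-1) = -L)
k(N, t) = 2 + N*t (k(N, t) = N*t - 1*(-2) = N*t + 2 = 2 + N*t)
k(-36, -2) - 43123 = (2 - 36*(-2)) - 43123 = (2 + 72) - 43123 = 74 - 43123 = -43049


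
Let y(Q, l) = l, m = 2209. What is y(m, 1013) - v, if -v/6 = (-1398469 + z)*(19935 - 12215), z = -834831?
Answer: -103446454987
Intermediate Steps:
v = 103446456000 (v = -6*(-1398469 - 834831)*(19935 - 12215) = -(-13399800)*7720 = -6*(-17241076000) = 103446456000)
y(m, 1013) - v = 1013 - 1*103446456000 = 1013 - 103446456000 = -103446454987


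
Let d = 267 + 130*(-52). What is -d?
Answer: 6493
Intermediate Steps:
d = -6493 (d = 267 - 6760 = -6493)
-d = -1*(-6493) = 6493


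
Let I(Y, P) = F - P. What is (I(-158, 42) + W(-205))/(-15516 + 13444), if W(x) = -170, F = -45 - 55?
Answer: 39/259 ≈ 0.15058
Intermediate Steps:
F = -100
I(Y, P) = -100 - P
(I(-158, 42) + W(-205))/(-15516 + 13444) = ((-100 - 1*42) - 170)/(-15516 + 13444) = ((-100 - 42) - 170)/(-2072) = (-142 - 170)*(-1/2072) = -312*(-1/2072) = 39/259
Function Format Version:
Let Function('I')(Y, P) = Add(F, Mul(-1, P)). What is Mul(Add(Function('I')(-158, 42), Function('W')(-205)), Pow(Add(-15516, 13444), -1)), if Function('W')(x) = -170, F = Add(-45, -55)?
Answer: Rational(39, 259) ≈ 0.15058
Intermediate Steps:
F = -100
Function('I')(Y, P) = Add(-100, Mul(-1, P))
Mul(Add(Function('I')(-158, 42), Function('W')(-205)), Pow(Add(-15516, 13444), -1)) = Mul(Add(Add(-100, Mul(-1, 42)), -170), Pow(Add(-15516, 13444), -1)) = Mul(Add(Add(-100, -42), -170), Pow(-2072, -1)) = Mul(Add(-142, -170), Rational(-1, 2072)) = Mul(-312, Rational(-1, 2072)) = Rational(39, 259)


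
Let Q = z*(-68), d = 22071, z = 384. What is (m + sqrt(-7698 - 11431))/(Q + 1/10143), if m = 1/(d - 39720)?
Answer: 1127/519378723415 - 10143*I*sqrt(19129)/264854015 ≈ 2.1699e-9 - 0.0052967*I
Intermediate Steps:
m = -1/17649 (m = 1/(22071 - 39720) = 1/(-17649) = -1/17649 ≈ -5.6660e-5)
Q = -26112 (Q = 384*(-68) = -26112)
(m + sqrt(-7698 - 11431))/(Q + 1/10143) = (-1/17649 + sqrt(-7698 - 11431))/(-26112 + 1/10143) = (-1/17649 + sqrt(-19129))/(-26112 + 1/10143) = (-1/17649 + I*sqrt(19129))/(-264854015/10143) = (-1/17649 + I*sqrt(19129))*(-10143/264854015) = 1127/519378723415 - 10143*I*sqrt(19129)/264854015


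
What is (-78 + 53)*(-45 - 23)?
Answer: 1700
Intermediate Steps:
(-78 + 53)*(-45 - 23) = -25*(-68) = 1700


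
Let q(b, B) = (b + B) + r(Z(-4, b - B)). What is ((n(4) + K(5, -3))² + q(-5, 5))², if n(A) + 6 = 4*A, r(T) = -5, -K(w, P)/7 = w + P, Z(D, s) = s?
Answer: 121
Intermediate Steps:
K(w, P) = -7*P - 7*w (K(w, P) = -7*(w + P) = -7*(P + w) = -7*P - 7*w)
n(A) = -6 + 4*A
q(b, B) = -5 + B + b (q(b, B) = (b + B) - 5 = (B + b) - 5 = -5 + B + b)
((n(4) + K(5, -3))² + q(-5, 5))² = (((-6 + 4*4) + (-7*(-3) - 7*5))² + (-5 + 5 - 5))² = (((-6 + 16) + (21 - 35))² - 5)² = ((10 - 14)² - 5)² = ((-4)² - 5)² = (16 - 5)² = 11² = 121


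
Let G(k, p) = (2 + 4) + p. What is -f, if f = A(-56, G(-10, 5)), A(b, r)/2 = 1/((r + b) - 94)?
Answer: 2/139 ≈ 0.014388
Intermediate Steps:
G(k, p) = 6 + p
A(b, r) = 2/(-94 + b + r) (A(b, r) = 2/((r + b) - 94) = 2/((b + r) - 94) = 2/(-94 + b + r))
f = -2/139 (f = 2/(-94 - 56 + (6 + 5)) = 2/(-94 - 56 + 11) = 2/(-139) = 2*(-1/139) = -2/139 ≈ -0.014388)
-f = -1*(-2/139) = 2/139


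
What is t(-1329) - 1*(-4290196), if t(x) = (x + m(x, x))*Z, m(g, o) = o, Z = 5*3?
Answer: 4250326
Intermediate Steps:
Z = 15
t(x) = 30*x (t(x) = (x + x)*15 = (2*x)*15 = 30*x)
t(-1329) - 1*(-4290196) = 30*(-1329) - 1*(-4290196) = -39870 + 4290196 = 4250326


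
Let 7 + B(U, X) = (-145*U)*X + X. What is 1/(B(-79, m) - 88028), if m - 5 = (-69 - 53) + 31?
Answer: -1/1073251 ≈ -9.3175e-7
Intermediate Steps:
m = -86 (m = 5 + ((-69 - 53) + 31) = 5 + (-122 + 31) = 5 - 91 = -86)
B(U, X) = -7 + X - 145*U*X (B(U, X) = -7 + ((-145*U)*X + X) = -7 + (-145*U*X + X) = -7 + (X - 145*U*X) = -7 + X - 145*U*X)
1/(B(-79, m) - 88028) = 1/((-7 - 86 - 145*(-79)*(-86)) - 88028) = 1/((-7 - 86 - 985130) - 88028) = 1/(-985223 - 88028) = 1/(-1073251) = -1/1073251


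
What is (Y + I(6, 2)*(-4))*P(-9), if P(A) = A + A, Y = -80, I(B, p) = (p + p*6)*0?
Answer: 1440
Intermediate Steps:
I(B, p) = 0 (I(B, p) = (p + 6*p)*0 = (7*p)*0 = 0)
P(A) = 2*A
(Y + I(6, 2)*(-4))*P(-9) = (-80 + 0*(-4))*(2*(-9)) = (-80 + 0)*(-18) = -80*(-18) = 1440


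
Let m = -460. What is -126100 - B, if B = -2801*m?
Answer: -1414560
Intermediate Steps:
B = 1288460 (B = -2801*(-460) = 1288460)
-126100 - B = -126100 - 1*1288460 = -126100 - 1288460 = -1414560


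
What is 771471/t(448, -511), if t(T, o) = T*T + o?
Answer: 257157/66731 ≈ 3.8536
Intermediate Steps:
t(T, o) = o + T² (t(T, o) = T² + o = o + T²)
771471/t(448, -511) = 771471/(-511 + 448²) = 771471/(-511 + 200704) = 771471/200193 = 771471*(1/200193) = 257157/66731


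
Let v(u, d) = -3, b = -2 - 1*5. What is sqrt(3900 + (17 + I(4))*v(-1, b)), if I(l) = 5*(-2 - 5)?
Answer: sqrt(3954) ≈ 62.881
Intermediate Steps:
I(l) = -35 (I(l) = 5*(-7) = -35)
b = -7 (b = -2 - 5 = -7)
sqrt(3900 + (17 + I(4))*v(-1, b)) = sqrt(3900 + (17 - 35)*(-3)) = sqrt(3900 - 18*(-3)) = sqrt(3900 + 54) = sqrt(3954)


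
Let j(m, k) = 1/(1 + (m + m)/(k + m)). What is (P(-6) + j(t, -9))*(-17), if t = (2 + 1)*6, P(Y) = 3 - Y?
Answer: -782/5 ≈ -156.40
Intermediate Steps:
t = 18 (t = 3*6 = 18)
j(m, k) = 1/(1 + 2*m/(k + m)) (j(m, k) = 1/(1 + (2*m)/(k + m)) = 1/(1 + 2*m/(k + m)))
(P(-6) + j(t, -9))*(-17) = ((3 - 1*(-6)) + (-9 + 18)/(-9 + 3*18))*(-17) = ((3 + 6) + 9/(-9 + 54))*(-17) = (9 + 9/45)*(-17) = (9 + (1/45)*9)*(-17) = (9 + 1/5)*(-17) = (46/5)*(-17) = -782/5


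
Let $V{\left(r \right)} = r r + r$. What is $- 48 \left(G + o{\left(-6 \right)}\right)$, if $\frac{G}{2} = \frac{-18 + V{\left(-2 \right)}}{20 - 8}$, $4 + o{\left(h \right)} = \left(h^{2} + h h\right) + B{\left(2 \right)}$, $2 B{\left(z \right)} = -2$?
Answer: $-3088$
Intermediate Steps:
$B{\left(z \right)} = -1$ ($B{\left(z \right)} = \frac{1}{2} \left(-2\right) = -1$)
$V{\left(r \right)} = r + r^{2}$ ($V{\left(r \right)} = r^{2} + r = r + r^{2}$)
$o{\left(h \right)} = -5 + 2 h^{2}$ ($o{\left(h \right)} = -4 - \left(1 - h^{2} - h h\right) = -4 + \left(\left(h^{2} + h^{2}\right) - 1\right) = -4 + \left(2 h^{2} - 1\right) = -4 + \left(-1 + 2 h^{2}\right) = -5 + 2 h^{2}$)
$G = - \frac{8}{3}$ ($G = 2 \frac{-18 - 2 \left(1 - 2\right)}{20 - 8} = 2 \frac{-18 - -2}{12} = 2 \left(-18 + 2\right) \frac{1}{12} = 2 \left(\left(-16\right) \frac{1}{12}\right) = 2 \left(- \frac{4}{3}\right) = - \frac{8}{3} \approx -2.6667$)
$- 48 \left(G + o{\left(-6 \right)}\right) = - 48 \left(- \frac{8}{3} - \left(5 - 2 \left(-6\right)^{2}\right)\right) = - 48 \left(- \frac{8}{3} + \left(-5 + 2 \cdot 36\right)\right) = - 48 \left(- \frac{8}{3} + \left(-5 + 72\right)\right) = - 48 \left(- \frac{8}{3} + 67\right) = \left(-48\right) \frac{193}{3} = -3088$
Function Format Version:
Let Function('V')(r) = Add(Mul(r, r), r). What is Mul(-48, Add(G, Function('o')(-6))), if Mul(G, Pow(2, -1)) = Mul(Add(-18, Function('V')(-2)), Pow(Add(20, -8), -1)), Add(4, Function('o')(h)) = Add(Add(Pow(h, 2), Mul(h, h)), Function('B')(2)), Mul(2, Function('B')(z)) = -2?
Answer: -3088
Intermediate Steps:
Function('B')(z) = -1 (Function('B')(z) = Mul(Rational(1, 2), -2) = -1)
Function('V')(r) = Add(r, Pow(r, 2)) (Function('V')(r) = Add(Pow(r, 2), r) = Add(r, Pow(r, 2)))
Function('o')(h) = Add(-5, Mul(2, Pow(h, 2))) (Function('o')(h) = Add(-4, Add(Add(Pow(h, 2), Mul(h, h)), -1)) = Add(-4, Add(Add(Pow(h, 2), Pow(h, 2)), -1)) = Add(-4, Add(Mul(2, Pow(h, 2)), -1)) = Add(-4, Add(-1, Mul(2, Pow(h, 2)))) = Add(-5, Mul(2, Pow(h, 2))))
G = Rational(-8, 3) (G = Mul(2, Mul(Add(-18, Mul(-2, Add(1, -2))), Pow(Add(20, -8), -1))) = Mul(2, Mul(Add(-18, Mul(-2, -1)), Pow(12, -1))) = Mul(2, Mul(Add(-18, 2), Rational(1, 12))) = Mul(2, Mul(-16, Rational(1, 12))) = Mul(2, Rational(-4, 3)) = Rational(-8, 3) ≈ -2.6667)
Mul(-48, Add(G, Function('o')(-6))) = Mul(-48, Add(Rational(-8, 3), Add(-5, Mul(2, Pow(-6, 2))))) = Mul(-48, Add(Rational(-8, 3), Add(-5, Mul(2, 36)))) = Mul(-48, Add(Rational(-8, 3), Add(-5, 72))) = Mul(-48, Add(Rational(-8, 3), 67)) = Mul(-48, Rational(193, 3)) = -3088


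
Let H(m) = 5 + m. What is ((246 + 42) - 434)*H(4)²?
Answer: -11826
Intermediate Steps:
((246 + 42) - 434)*H(4)² = ((246 + 42) - 434)*(5 + 4)² = (288 - 434)*9² = -146*81 = -11826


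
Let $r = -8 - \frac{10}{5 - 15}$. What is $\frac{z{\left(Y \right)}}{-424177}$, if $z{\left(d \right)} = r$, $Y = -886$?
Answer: $\frac{7}{424177} \approx 1.6503 \cdot 10^{-5}$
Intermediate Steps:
$r = -7$ ($r = -8 - \frac{10}{-10} = -8 - -1 = -8 + 1 = -7$)
$z{\left(d \right)} = -7$
$\frac{z{\left(Y \right)}}{-424177} = - \frac{7}{-424177} = \left(-7\right) \left(- \frac{1}{424177}\right) = \frac{7}{424177}$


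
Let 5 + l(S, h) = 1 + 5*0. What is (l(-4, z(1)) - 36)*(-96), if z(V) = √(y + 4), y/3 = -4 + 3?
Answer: 3840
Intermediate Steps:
y = -3 (y = 3*(-4 + 3) = 3*(-1) = -3)
z(V) = 1 (z(V) = √(-3 + 4) = √1 = 1)
l(S, h) = -4 (l(S, h) = -5 + (1 + 5*0) = -5 + (1 + 0) = -5 + 1 = -4)
(l(-4, z(1)) - 36)*(-96) = (-4 - 36)*(-96) = -40*(-96) = 3840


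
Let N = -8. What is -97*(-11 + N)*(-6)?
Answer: -11058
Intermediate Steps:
-97*(-11 + N)*(-6) = -97*(-11 - 8)*(-6) = -(-1843)*(-6) = -97*114 = -11058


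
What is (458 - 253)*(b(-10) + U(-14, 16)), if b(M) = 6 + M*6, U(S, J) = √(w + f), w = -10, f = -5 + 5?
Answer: -11070 + 205*I*√10 ≈ -11070.0 + 648.27*I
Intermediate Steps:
f = 0
U(S, J) = I*√10 (U(S, J) = √(-10 + 0) = √(-10) = I*√10)
b(M) = 6 + 6*M
(458 - 253)*(b(-10) + U(-14, 16)) = (458 - 253)*((6 + 6*(-10)) + I*√10) = 205*((6 - 60) + I*√10) = 205*(-54 + I*√10) = -11070 + 205*I*√10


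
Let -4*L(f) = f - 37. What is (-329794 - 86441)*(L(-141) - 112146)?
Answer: 93321135705/2 ≈ 4.6661e+10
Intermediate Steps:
L(f) = 37/4 - f/4 (L(f) = -(f - 37)/4 = -(-37 + f)/4 = 37/4 - f/4)
(-329794 - 86441)*(L(-141) - 112146) = (-329794 - 86441)*((37/4 - 1/4*(-141)) - 112146) = -416235*((37/4 + 141/4) - 112146) = -416235*(89/2 - 112146) = -416235*(-224203/2) = 93321135705/2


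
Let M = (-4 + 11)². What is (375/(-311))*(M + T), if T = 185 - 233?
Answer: -375/311 ≈ -1.2058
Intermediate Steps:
T = -48
M = 49 (M = 7² = 49)
(375/(-311))*(M + T) = (375/(-311))*(49 - 48) = (375*(-1/311))*1 = -375/311*1 = -375/311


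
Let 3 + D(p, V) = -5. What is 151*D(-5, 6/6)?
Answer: -1208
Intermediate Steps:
D(p, V) = -8 (D(p, V) = -3 - 5 = -8)
151*D(-5, 6/6) = 151*(-8) = -1208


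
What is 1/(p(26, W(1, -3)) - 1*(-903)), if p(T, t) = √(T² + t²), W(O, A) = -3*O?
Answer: 903/814724 - √685/814724 ≈ 0.0010762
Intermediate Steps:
W(O, A) = -3*O
1/(p(26, W(1, -3)) - 1*(-903)) = 1/(√(26² + (-3*1)²) - 1*(-903)) = 1/(√(676 + (-3)²) + 903) = 1/(√(676 + 9) + 903) = 1/(√685 + 903) = 1/(903 + √685)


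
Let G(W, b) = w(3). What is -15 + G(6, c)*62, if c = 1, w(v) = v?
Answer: 171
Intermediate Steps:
G(W, b) = 3
-15 + G(6, c)*62 = -15 + 3*62 = -15 + 186 = 171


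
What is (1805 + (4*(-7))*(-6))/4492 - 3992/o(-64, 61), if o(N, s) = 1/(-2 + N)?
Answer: 1183518197/4492 ≈ 2.6347e+5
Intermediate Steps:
(1805 + (4*(-7))*(-6))/4492 - 3992/o(-64, 61) = (1805 + (4*(-7))*(-6))/4492 - 3992/(1/(-2 - 64)) = (1805 - 28*(-6))*(1/4492) - 3992/(1/(-66)) = (1805 + 168)*(1/4492) - 3992/(-1/66) = 1973*(1/4492) - 3992*(-66) = 1973/4492 + 263472 = 1183518197/4492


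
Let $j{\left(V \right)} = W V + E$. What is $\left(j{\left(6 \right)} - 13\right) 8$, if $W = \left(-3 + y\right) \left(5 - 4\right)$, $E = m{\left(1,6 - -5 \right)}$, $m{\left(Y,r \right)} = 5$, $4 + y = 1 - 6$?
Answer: $-640$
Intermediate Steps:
$y = -9$ ($y = -4 + \left(1 - 6\right) = -4 - 5 = -9$)
$E = 5$
$W = -12$ ($W = \left(-3 - 9\right) \left(5 - 4\right) = \left(-12\right) 1 = -12$)
$j{\left(V \right)} = 5 - 12 V$ ($j{\left(V \right)} = - 12 V + 5 = 5 - 12 V$)
$\left(j{\left(6 \right)} - 13\right) 8 = \left(\left(5 - 72\right) - 13\right) 8 = \left(-67 - 13\right) 8 = \left(-80\right) 8 = -640$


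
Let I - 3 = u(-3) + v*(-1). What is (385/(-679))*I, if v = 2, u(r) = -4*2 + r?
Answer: 550/97 ≈ 5.6701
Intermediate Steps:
u(r) = -8 + r
I = -10 (I = 3 + ((-8 - 3) + 2*(-1)) = 3 + (-11 - 2) = 3 - 13 = -10)
(385/(-679))*I = (385/(-679))*(-10) = (385*(-1/679))*(-10) = -55/97*(-10) = 550/97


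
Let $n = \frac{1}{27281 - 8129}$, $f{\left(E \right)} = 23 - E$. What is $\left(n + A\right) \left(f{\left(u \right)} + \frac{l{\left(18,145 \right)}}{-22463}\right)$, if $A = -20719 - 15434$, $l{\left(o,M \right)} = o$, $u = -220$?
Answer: $- \frac{22102172381855}{2515856} \approx -8.7852 \cdot 10^{6}$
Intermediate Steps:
$A = -36153$
$n = \frac{1}{19152} \approx 5.2214 \cdot 10^{-5}$
$\left(n + A\right) \left(f{\left(u \right)} + \frac{l{\left(18,145 \right)}}{-22463}\right) = \left(\frac{1}{19152} - 36153\right) \left(\left(23 - -220\right) + \frac{18}{-22463}\right) = - \frac{692402255 \left(\left(23 + 220\right) + 18 \left(- \frac{1}{22463}\right)\right)}{19152} = - \frac{692402255 \left(243 - \frac{18}{22463}\right)}{19152} = \left(- \frac{692402255}{19152}\right) \frac{5458491}{22463} = - \frac{22102172381855}{2515856}$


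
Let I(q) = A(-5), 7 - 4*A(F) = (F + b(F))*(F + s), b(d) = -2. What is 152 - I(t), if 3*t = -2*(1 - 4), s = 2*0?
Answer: 159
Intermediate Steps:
s = 0
t = 2 (t = (-2*(1 - 4))/3 = (-2*(-3))/3 = (⅓)*6 = 2)
A(F) = 7/4 - F*(-2 + F)/4 (A(F) = 7/4 - (F - 2)*(F + 0)/4 = 7/4 - (-2 + F)*F/4 = 7/4 - F*(-2 + F)/4)
I(q) = -7 (I(q) = 7/4 + (½)*(-5) - ¼*(-5)² = 7/4 - 5/2 - ¼*25 = 7/4 - 5/2 - 25/4 = -7)
152 - I(t) = 152 - 1*(-7) = 152 + 7 = 159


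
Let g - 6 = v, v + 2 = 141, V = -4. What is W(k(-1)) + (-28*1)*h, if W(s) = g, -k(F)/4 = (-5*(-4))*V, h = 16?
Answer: -303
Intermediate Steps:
k(F) = 320 (k(F) = -4*(-5*(-4))*(-4) = -80*(-4) = -4*(-80) = 320)
v = 139 (v = -2 + 141 = 139)
g = 145 (g = 6 + 139 = 145)
W(s) = 145
W(k(-1)) + (-28*1)*h = 145 - 28*1*16 = 145 - 28*16 = 145 - 448 = -303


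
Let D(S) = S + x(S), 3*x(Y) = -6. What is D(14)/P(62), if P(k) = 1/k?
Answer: 744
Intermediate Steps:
x(Y) = -2 (x(Y) = (⅓)*(-6) = -2)
D(S) = -2 + S (D(S) = S - 2 = -2 + S)
D(14)/P(62) = (-2 + 14)/(1/62) = 12/(1/62) = 12*62 = 744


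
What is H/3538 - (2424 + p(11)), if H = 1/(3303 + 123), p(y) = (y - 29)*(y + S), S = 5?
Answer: -25890857567/12121188 ≈ -2136.0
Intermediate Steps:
p(y) = (-29 + y)*(5 + y) (p(y) = (y - 29)*(y + 5) = (-29 + y)*(5 + y))
H = 1/3426 ≈ 0.00029189
H/3538 - (2424 + p(11)) = (1/3426)/3538 - (2424 + (-145 + 11² - 24*11)) = (1/3426)*(1/3538) - (2424 + (-145 + 121 - 264)) = 1/12121188 - (2424 - 288) = 1/12121188 - 1*2136 = 1/12121188 - 2136 = -25890857567/12121188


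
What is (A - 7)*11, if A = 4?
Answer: -33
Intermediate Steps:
(A - 7)*11 = (4 - 7)*11 = -3*11 = -33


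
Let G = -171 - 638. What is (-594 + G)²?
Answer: 1968409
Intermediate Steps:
G = -809
(-594 + G)² = (-594 - 809)² = (-1403)² = 1968409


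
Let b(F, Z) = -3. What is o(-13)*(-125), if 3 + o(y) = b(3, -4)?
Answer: 750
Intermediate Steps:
o(y) = -6 (o(y) = -3 - 3 = -6)
o(-13)*(-125) = -6*(-125) = 750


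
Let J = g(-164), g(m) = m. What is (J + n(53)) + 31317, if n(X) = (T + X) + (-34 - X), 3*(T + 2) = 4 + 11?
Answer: 31122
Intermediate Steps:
T = 3 (T = -2 + (4 + 11)/3 = -2 + (1/3)*15 = -2 + 5 = 3)
J = -164
n(X) = -31 (n(X) = (3 + X) + (-34 - X) = -31)
(J + n(53)) + 31317 = (-164 - 31) + 31317 = -195 + 31317 = 31122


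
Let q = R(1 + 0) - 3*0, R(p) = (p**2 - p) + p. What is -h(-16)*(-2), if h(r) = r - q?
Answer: -34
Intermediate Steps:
R(p) = p**2
q = 1 (q = (1 + 0)**2 - 3*0 = 1**2 + 0 = 1 + 0 = 1)
h(r) = -1 + r (h(r) = r - 1*1 = r - 1 = -1 + r)
-h(-16)*(-2) = -(-1 - 16)*(-2) = -1*(-17)*(-2) = 17*(-2) = -34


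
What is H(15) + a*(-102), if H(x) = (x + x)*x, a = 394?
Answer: -39738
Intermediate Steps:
H(x) = 2*x**2 (H(x) = (2*x)*x = 2*x**2)
H(15) + a*(-102) = 2*15**2 + 394*(-102) = 2*225 - 40188 = 450 - 40188 = -39738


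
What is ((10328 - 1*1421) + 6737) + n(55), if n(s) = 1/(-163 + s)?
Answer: 1689551/108 ≈ 15644.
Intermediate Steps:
((10328 - 1*1421) + 6737) + n(55) = ((10328 - 1*1421) + 6737) + 1/(-163 + 55) = ((10328 - 1421) + 6737) + 1/(-108) = (8907 + 6737) - 1/108 = 15644 - 1/108 = 1689551/108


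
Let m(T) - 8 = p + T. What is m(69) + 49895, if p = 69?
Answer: 50041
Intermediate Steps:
m(T) = 77 + T (m(T) = 8 + (69 + T) = 77 + T)
m(69) + 49895 = (77 + 69) + 49895 = 146 + 49895 = 50041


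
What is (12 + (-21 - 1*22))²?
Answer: 961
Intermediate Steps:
(12 + (-21 - 1*22))² = (12 + (-21 - 22))² = (12 - 43)² = (-31)² = 961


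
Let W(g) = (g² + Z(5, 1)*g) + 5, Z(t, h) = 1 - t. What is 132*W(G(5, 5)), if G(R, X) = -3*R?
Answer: 38280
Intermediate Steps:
W(g) = 5 + g² - 4*g (W(g) = (g² + (1 - 1*5)*g) + 5 = (g² + (1 - 5)*g) + 5 = (g² - 4*g) + 5 = 5 + g² - 4*g)
132*W(G(5, 5)) = 132*(5 + (-3*5)² - (-12)*5) = 132*(5 + (-15)² - 4*(-15)) = 132*(5 + 225 + 60) = 132*290 = 38280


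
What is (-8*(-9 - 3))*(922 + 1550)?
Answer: 237312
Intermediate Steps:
(-8*(-9 - 3))*(922 + 1550) = -8*(-12)*2472 = 96*2472 = 237312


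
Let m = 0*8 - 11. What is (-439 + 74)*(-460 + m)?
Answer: 171915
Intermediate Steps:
m = -11 (m = 0 - 11 = -11)
(-439 + 74)*(-460 + m) = (-439 + 74)*(-460 - 11) = -365*(-471) = 171915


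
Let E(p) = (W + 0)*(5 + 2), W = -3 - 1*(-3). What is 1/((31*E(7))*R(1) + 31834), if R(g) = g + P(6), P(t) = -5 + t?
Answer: 1/31834 ≈ 3.1413e-5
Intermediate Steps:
W = 0 (W = -3 + 3 = 0)
E(p) = 0 (E(p) = (0 + 0)*(5 + 2) = 0*7 = 0)
R(g) = 1 + g (R(g) = g + (-5 + 6) = g + 1 = 1 + g)
1/((31*E(7))*R(1) + 31834) = 1/((31*0)*(1 + 1) + 31834) = 1/(0*2 + 31834) = 1/(0 + 31834) = 1/31834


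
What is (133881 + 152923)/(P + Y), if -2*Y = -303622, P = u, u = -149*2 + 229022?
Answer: 286804/380535 ≈ 0.75369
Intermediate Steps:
u = 228724 (u = -298 + 229022 = 228724)
P = 228724
Y = 151811 (Y = -½*(-303622) = 151811)
(133881 + 152923)/(P + Y) = (133881 + 152923)/(228724 + 151811) = 286804/380535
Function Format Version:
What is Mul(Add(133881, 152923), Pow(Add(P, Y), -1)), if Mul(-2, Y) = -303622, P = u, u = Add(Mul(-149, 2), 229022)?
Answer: Rational(286804, 380535) ≈ 0.75369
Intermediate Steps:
u = 228724 (u = Add(-298, 229022) = 228724)
P = 228724
Y = 151811 (Y = Mul(Rational(-1, 2), -303622) = 151811)
Mul(Add(133881, 152923), Pow(Add(P, Y), -1)) = Mul(Add(133881, 152923), Pow(Add(228724, 151811), -1)) = Mul(286804, Pow(380535, -1)) = Mul(286804, Rational(1, 380535)) = Rational(286804, 380535)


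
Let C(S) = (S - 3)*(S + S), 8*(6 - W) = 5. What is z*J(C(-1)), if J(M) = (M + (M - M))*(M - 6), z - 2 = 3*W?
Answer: 290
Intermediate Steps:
W = 43/8 (W = 6 - 1/8*5 = 6 - 5/8 = 43/8 ≈ 5.3750)
C(S) = 2*S*(-3 + S) (C(S) = (-3 + S)*(2*S) = 2*S*(-3 + S))
z = 145/8 (z = 2 + 3*(43/8) = 2 + 129/8 = 145/8 ≈ 18.125)
J(M) = M*(-6 + M) (J(M) = (M + 0)*(-6 + M) = M*(-6 + M))
z*J(C(-1)) = 145*((2*(-1)*(-3 - 1))*(-6 + 2*(-1)*(-3 - 1)))/8 = 145*((2*(-1)*(-4))*(-6 + 2*(-1)*(-4)))/8 = 145*(8*(-6 + 8))/8 = 145*(8*2)/8 = (145/8)*16 = 290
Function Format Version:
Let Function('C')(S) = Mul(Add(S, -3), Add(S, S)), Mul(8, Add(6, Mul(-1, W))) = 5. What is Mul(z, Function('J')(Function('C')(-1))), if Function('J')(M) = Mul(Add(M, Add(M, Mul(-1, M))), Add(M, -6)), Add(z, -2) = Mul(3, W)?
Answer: 290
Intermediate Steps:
W = Rational(43, 8) (W = Add(6, Mul(Rational(-1, 8), 5)) = Add(6, Rational(-5, 8)) = Rational(43, 8) ≈ 5.3750)
Function('C')(S) = Mul(2, S, Add(-3, S)) (Function('C')(S) = Mul(Add(-3, S), Mul(2, S)) = Mul(2, S, Add(-3, S)))
z = Rational(145, 8) (z = Add(2, Mul(3, Rational(43, 8))) = Add(2, Rational(129, 8)) = Rational(145, 8) ≈ 18.125)
Function('J')(M) = Mul(M, Add(-6, M)) (Function('J')(M) = Mul(Add(M, 0), Add(-6, M)) = Mul(M, Add(-6, M)))
Mul(z, Function('J')(Function('C')(-1))) = Mul(Rational(145, 8), Mul(Mul(2, -1, Add(-3, -1)), Add(-6, Mul(2, -1, Add(-3, -1))))) = Mul(Rational(145, 8), Mul(Mul(2, -1, -4), Add(-6, Mul(2, -1, -4)))) = Mul(Rational(145, 8), Mul(8, Add(-6, 8))) = Mul(Rational(145, 8), Mul(8, 2)) = Mul(Rational(145, 8), 16) = 290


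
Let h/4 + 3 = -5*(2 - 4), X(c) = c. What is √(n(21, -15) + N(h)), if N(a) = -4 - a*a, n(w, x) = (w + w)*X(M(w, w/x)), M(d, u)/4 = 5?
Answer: 2*√13 ≈ 7.2111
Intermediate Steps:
M(d, u) = 20 (M(d, u) = 4*5 = 20)
n(w, x) = 40*w (n(w, x) = (w + w)*20 = (2*w)*20 = 40*w)
h = 28 (h = -12 + 4*(-5*(2 - 4)) = -12 + 4*(-5*(-2)) = -12 + 4*10 = -12 + 40 = 28)
N(a) = -4 - a²
√(n(21, -15) + N(h)) = √(40*21 + (-4 - 1*28²)) = √(840 + (-4 - 1*784)) = √(840 + (-4 - 784)) = √(840 - 788) = √52 = 2*√13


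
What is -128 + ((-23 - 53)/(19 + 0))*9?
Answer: -164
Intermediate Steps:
-128 + ((-23 - 53)/(19 + 0))*9 = -128 - 76/19*9 = -128 - 76*1/19*9 = -128 - 4*9 = -128 - 36 = -164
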